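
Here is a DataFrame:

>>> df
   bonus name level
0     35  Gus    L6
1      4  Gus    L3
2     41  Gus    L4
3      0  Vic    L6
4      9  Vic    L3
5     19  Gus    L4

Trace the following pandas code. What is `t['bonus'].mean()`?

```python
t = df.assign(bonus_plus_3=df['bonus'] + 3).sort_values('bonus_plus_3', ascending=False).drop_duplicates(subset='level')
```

28.3333333333

add column bonus_plus_3 = df['bonus'] + 3:
   bonus name level  bonus_plus_3
0     35  Gus    L6            38
1      4  Gus    L3             7
2     41  Gus    L4            44
3      0  Vic    L6             3
4      9  Vic    L3            12
5     19  Gus    L4            22
sort by bonus_plus_3 descending:
   bonus name level  bonus_plus_3
2     41  Gus    L4            44
0     35  Gus    L6            38
5     19  Gus    L4            22
4      9  Vic    L3            12
1      4  Gus    L3             7
3      0  Vic    L6             3
drop duplicate level (keep=first):
   bonus name level  bonus_plus_3
2     41  Gus    L4            44
0     35  Gus    L6            38
4      9  Vic    L3            12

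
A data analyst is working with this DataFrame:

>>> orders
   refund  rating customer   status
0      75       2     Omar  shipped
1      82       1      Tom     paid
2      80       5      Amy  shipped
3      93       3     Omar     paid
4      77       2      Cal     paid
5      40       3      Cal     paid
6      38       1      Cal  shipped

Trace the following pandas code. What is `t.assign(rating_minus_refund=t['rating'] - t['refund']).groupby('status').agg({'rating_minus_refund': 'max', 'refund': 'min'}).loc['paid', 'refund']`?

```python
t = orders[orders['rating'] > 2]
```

filter rows where rating > 2:
   refund  rating customer   status
2      80       5      Amy  shipped
3      93       3     Omar     paid
5      40       3      Cal     paid
add column rating_minus_refund = t['rating'] - t['refund']:
   refund  rating customer   status  rating_minus_refund
2      80       5      Amy  shipped                  -75
3      93       3     Omar     paid                  -90
5      40       3      Cal     paid                  -37
group by status: max(rating_minus_refund), min(refund):
         rating_minus_refund  refund
status                              
paid                     -37      40
shipped                  -75      80
Hence 40.

40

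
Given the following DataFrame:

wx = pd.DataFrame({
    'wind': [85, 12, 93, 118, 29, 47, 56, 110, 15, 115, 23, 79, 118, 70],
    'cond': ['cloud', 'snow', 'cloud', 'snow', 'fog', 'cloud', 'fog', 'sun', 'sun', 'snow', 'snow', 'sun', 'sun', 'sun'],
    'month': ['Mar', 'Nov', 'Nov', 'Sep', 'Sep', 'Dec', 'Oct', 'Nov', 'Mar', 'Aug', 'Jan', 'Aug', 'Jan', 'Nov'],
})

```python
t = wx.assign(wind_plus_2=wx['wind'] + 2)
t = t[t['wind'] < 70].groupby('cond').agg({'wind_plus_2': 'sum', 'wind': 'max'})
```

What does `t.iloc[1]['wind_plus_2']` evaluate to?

add column wind_plus_2 = wx['wind'] + 2:
    wind   cond month  wind_plus_2
0     85  cloud   Mar           87
1     12   snow   Nov           14
2     93  cloud   Nov           95
3    118   snow   Sep          120
4     29    fog   Sep           31
5     47  cloud   Dec           49
6     56    fog   Oct           58
7    110    sun   Nov          112
8     15    sun   Mar           17
9    115   snow   Aug          117
10    23   snow   Jan           25
11    79    sun   Aug           81
12   118    sun   Jan          120
13    70    sun   Nov           72
filter rows where wind < 70:
    wind   cond month  wind_plus_2
1     12   snow   Nov           14
4     29    fog   Sep           31
5     47  cloud   Dec           49
6     56    fog   Oct           58
8     15    sun   Mar           17
10    23   snow   Jan           25
group by cond: sum(wind_plus_2), max(wind):
       wind_plus_2  wind
cond                    
cloud           49    47
fog             89    56
snow            39    23
sun             17    15

89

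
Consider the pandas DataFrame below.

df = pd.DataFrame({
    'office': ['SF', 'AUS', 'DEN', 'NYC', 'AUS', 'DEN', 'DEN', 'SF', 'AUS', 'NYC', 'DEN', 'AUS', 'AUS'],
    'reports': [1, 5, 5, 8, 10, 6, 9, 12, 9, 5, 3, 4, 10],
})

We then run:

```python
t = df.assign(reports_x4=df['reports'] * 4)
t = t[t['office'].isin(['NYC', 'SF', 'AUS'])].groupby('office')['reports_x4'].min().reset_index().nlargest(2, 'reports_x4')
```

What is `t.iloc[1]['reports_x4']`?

add column reports_x4 = df['reports'] * 4:
   office  reports  reports_x4
0      SF        1           4
1     AUS        5          20
2     DEN        5          20
3     NYC        8          32
4     AUS       10          40
5     DEN        6          24
6     DEN        9          36
7      SF       12          48
8     AUS        9          36
9     NYC        5          20
10    DEN        3          12
11    AUS        4          16
12    AUS       10          40
filter rows where office in ['NYC', 'SF', 'AUS']:
   office  reports  reports_x4
0      SF        1           4
1     AUS        5          20
3     NYC        8          32
4     AUS       10          40
7      SF       12          48
8     AUS        9          36
9     NYC        5          20
11    AUS        4          16
12    AUS       10          40
group by office, min of reports_x4:
office
AUS    16
NYC    20
SF      4
Name: reports_x4, dtype: int64
reset_index():
  office  reports_x4
0    AUS          16
1    NYC          20
2     SF           4
take 2 rows with largest reports_x4:
  office  reports_x4
1    NYC          20
0    AUS          16
value at position 1, column 'reports_x4' → 16

16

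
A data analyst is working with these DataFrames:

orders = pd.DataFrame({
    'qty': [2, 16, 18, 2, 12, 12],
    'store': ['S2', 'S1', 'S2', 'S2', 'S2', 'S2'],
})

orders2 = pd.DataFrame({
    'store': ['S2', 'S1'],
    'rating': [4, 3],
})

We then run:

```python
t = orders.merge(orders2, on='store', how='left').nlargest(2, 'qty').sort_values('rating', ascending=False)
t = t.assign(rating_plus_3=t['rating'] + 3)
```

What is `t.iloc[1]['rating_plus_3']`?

merge on 'store' (how='left') → 6 rows:
   qty store  rating
0    2    S2       4
1   16    S1       3
2   18    S2       4
3    2    S2       4
4   12    S2       4
5   12    S2       4
take 2 rows with largest qty:
   qty store  rating
2   18    S2       4
1   16    S1       3
sort by rating descending:
   qty store  rating
2   18    S2       4
1   16    S1       3
add column rating_plus_3 = t['rating'] + 3:
   qty store  rating  rating_plus_3
2   18    S2       4              7
1   16    S1       3              6
So iloc[1]['rating_plus_3'] = 6.

6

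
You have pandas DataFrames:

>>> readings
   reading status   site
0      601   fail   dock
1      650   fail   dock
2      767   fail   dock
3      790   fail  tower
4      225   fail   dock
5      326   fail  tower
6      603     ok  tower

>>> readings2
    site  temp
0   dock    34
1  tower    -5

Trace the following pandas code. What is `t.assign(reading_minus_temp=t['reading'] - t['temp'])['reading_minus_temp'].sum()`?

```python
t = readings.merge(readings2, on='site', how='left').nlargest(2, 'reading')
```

1528

merge on 'site' (how='left') → 7 rows:
   reading status   site  temp
0      601   fail   dock    34
1      650   fail   dock    34
2      767   fail   dock    34
3      790   fail  tower    -5
4      225   fail   dock    34
5      326   fail  tower    -5
6      603     ok  tower    -5
take 2 rows with largest reading:
   reading status   site  temp
3      790   fail  tower    -5
2      767   fail   dock    34
add column reading_minus_temp = t['reading'] - t['temp']:
   reading status   site  temp  reading_minus_temp
3      790   fail  tower    -5                 795
2      767   fail   dock    34                 733
sum of column 'reading_minus_temp' → 1528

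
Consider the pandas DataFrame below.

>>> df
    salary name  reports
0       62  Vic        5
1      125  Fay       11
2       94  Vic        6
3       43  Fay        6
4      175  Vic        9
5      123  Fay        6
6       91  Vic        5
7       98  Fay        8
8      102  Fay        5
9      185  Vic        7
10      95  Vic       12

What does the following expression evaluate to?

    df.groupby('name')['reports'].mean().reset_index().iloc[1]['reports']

group by name, mean of reports:
name
Fay    7.200000
Vic    7.333333
Name: reports, dtype: float64
reset_index():
  name   reports
0  Fay  7.200000
1  Vic  7.333333

7.33333333333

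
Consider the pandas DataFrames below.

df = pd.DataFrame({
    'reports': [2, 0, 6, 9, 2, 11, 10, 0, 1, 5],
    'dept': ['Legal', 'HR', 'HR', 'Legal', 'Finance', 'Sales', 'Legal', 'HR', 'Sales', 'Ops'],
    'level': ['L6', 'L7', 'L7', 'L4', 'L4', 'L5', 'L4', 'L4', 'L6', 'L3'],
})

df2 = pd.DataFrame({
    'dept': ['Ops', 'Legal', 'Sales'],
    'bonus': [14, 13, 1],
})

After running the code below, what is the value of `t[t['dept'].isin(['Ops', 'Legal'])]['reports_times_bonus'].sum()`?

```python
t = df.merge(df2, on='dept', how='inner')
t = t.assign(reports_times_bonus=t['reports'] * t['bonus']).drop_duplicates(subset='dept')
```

96

merge on 'dept' (how='inner') → 6 rows:
   reports   dept level  bonus
0        2  Legal    L6     13
1        9  Legal    L4     13
2       11  Sales    L5      1
3       10  Legal    L4     13
4        1  Sales    L6      1
5        5    Ops    L3     14
add column reports_times_bonus = t['reports'] * t['bonus']:
   reports   dept level  bonus  reports_times_bonus
0        2  Legal    L6     13                   26
1        9  Legal    L4     13                  117
2       11  Sales    L5      1                   11
3       10  Legal    L4     13                  130
4        1  Sales    L6      1                    1
5        5    Ops    L3     14                   70
drop duplicate dept (keep=first):
   reports   dept level  bonus  reports_times_bonus
0        2  Legal    L6     13                   26
2       11  Sales    L5      1                   11
5        5    Ops    L3     14                   70
filter rows where dept in ['Ops', 'Legal']:
   reports   dept level  bonus  reports_times_bonus
0        2  Legal    L6     13                   26
5        5    Ops    L3     14                   70
The sum of column 'reports_times_bonus' is 96.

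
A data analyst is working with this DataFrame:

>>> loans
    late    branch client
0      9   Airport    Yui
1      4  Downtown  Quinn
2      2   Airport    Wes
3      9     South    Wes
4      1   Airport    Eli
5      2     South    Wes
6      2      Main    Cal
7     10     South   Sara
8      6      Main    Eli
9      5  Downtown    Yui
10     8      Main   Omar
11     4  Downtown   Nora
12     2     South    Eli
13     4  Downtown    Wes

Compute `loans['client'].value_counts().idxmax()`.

Wes

value_counts of client:
client
Wes      4
Eli      3
Yui      2
Quinn    1
Cal      1
Sara     1
Omar     1
Nora     1
Name: count, dtype: int64
Taking the label with the largest value gives Wes.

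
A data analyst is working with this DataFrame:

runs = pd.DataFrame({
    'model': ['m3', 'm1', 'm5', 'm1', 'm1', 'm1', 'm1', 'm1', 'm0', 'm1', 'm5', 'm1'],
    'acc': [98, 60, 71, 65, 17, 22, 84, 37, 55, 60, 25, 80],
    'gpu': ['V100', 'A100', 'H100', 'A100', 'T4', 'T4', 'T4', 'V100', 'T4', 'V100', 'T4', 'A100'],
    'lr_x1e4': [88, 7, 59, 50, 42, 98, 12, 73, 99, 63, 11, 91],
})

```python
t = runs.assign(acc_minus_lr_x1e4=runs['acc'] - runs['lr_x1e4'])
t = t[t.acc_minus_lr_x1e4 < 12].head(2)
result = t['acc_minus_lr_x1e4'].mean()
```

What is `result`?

add column acc_minus_lr_x1e4 = runs['acc'] - runs['lr_x1e4']:
   model  acc   gpu  lr_x1e4  acc_minus_lr_x1e4
0     m3   98  V100       88                 10
1     m1   60  A100        7                 53
2     m5   71  H100       59                 12
3     m1   65  A100       50                 15
4     m1   17    T4       42                -25
5     m1   22    T4       98                -76
6     m1   84    T4       12                 72
7     m1   37  V100       73                -36
8     m0   55    T4       99                -44
9     m1   60  V100       63                 -3
10    m5   25    T4       11                 14
11    m1   80  A100       91                -11
filter rows where acc_minus_lr_x1e4 < 12:
   model  acc   gpu  lr_x1e4  acc_minus_lr_x1e4
0     m3   98  V100       88                 10
4     m1   17    T4       42                -25
5     m1   22    T4       98                -76
7     m1   37  V100       73                -36
8     m0   55    T4       99                -44
9     m1   60  V100       63                 -3
11    m1   80  A100       91                -11
take first 2 rows:
  model  acc   gpu  lr_x1e4  acc_minus_lr_x1e4
0    m3   98  V100       88                 10
4    m1   17    T4       42                -25

-7.5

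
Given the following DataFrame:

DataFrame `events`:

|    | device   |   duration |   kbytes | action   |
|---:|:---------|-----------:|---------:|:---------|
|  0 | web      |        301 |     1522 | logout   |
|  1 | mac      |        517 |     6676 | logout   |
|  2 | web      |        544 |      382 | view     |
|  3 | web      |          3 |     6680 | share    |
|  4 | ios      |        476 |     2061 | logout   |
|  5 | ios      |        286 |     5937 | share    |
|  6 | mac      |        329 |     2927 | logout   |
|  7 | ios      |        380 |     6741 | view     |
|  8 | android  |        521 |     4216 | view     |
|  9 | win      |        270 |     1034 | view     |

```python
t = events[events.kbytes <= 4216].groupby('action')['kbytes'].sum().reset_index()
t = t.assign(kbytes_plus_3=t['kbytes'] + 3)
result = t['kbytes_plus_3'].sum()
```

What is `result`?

filter rows where kbytes <= 4216:
    device  duration  kbytes  action
0      web       301    1522  logout
2      web       544     382    view
4      ios       476    2061  logout
6      mac       329    2927  logout
8  android       521    4216    view
9      win       270    1034    view
group by action, sum of kbytes:
action
logout    6510
view      5632
Name: kbytes, dtype: int64
reset_index():
   action  kbytes
0  logout    6510
1    view    5632
add column kbytes_plus_3 = t['kbytes'] + 3:
   action  kbytes  kbytes_plus_3
0  logout    6510           6513
1    view    5632           5635
So sum() = 12148.

12148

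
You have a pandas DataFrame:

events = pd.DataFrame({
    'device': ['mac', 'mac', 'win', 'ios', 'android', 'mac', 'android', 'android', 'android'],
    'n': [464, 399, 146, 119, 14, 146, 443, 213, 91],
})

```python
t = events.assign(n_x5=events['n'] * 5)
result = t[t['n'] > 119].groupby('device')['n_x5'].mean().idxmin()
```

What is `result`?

add column n_x5 = events['n'] * 5:
    device    n  n_x5
0      mac  464  2320
1      mac  399  1995
2      win  146   730
3      ios  119   595
4  android   14    70
5      mac  146   730
6  android  443  2215
7  android  213  1065
8  android   91   455
filter rows where n > 119:
    device    n  n_x5
0      mac  464  2320
1      mac  399  1995
2      win  146   730
5      mac  146   730
6  android  443  2215
7  android  213  1065
group by device, mean of n_x5:
device
android    1640.000000
mac        1681.666667
win         730.000000
Name: n_x5, dtype: float64
label with the smallest value → win

win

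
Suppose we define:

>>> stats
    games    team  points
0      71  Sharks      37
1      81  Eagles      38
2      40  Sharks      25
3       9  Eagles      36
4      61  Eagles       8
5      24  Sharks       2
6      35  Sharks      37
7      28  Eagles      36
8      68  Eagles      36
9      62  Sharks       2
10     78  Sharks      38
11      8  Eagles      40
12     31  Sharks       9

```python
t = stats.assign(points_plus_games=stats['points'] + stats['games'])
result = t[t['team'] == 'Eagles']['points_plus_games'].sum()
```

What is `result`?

449

add column points_plus_games = stats['points'] + stats['games']:
    games    team  points  points_plus_games
0      71  Sharks      37                108
1      81  Eagles      38                119
2      40  Sharks      25                 65
3       9  Eagles      36                 45
4      61  Eagles       8                 69
5      24  Sharks       2                 26
6      35  Sharks      37                 72
7      28  Eagles      36                 64
8      68  Eagles      36                104
9      62  Sharks       2                 64
10     78  Sharks      38                116
11      8  Eagles      40                 48
12     31  Sharks       9                 40
filter rows where team == 'Eagles':
    games    team  points  points_plus_games
1      81  Eagles      38                119
3       9  Eagles      36                 45
4      61  Eagles       8                 69
7      28  Eagles      36                 64
8      68  Eagles      36                104
11      8  Eagles      40                 48
Reading off the sum of column 'points_plus_games', we get 449.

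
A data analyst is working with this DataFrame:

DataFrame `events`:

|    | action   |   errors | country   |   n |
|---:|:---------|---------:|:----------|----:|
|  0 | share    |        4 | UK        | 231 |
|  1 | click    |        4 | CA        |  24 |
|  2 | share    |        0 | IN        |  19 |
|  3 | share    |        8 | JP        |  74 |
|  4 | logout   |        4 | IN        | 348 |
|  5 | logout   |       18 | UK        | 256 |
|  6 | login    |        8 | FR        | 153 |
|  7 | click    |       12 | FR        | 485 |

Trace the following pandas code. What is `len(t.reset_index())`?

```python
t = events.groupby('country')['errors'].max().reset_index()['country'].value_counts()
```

5

group by country, max of errors:
country
CA     4
FR    12
IN     4
JP     8
UK    18
Name: errors, dtype: int64
reset_index():
  country  errors
0      CA       4
1      FR      12
2      IN       4
3      JP       8
4      UK      18
value_counts of country:
country
CA    1
FR    1
IN    1
JP    1
UK    1
Name: count, dtype: int64
reset_index():
  country  count
0      CA      1
1      FR      1
2      IN      1
3      JP      1
4      UK      1
Reading off the number of rows, we get 5.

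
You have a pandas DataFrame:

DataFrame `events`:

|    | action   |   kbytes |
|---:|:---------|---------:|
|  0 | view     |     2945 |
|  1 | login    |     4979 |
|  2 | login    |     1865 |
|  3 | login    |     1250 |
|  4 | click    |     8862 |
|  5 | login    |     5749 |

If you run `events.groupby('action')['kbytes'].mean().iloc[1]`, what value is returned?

group by action, mean of kbytes:
action
click    8862.00
login    3460.75
view     2945.00
Name: kbytes, dtype: float64
The value at position 1 is 3460.75.

3460.75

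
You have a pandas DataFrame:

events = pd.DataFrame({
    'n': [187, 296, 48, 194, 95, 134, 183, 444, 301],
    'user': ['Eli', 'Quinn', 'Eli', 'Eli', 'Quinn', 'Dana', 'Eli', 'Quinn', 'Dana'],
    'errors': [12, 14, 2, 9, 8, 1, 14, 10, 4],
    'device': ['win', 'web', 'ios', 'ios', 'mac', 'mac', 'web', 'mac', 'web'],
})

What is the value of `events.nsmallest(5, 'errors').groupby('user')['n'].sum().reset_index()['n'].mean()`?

take 5 rows with smallest errors:
     n   user  errors device
5  134   Dana       1    mac
2   48    Eli       2    ios
8  301   Dana       4    web
4   95  Quinn       8    mac
3  194    Eli       9    ios
group by user, sum of n:
user
Dana     435
Eli      242
Quinn     95
Name: n, dtype: int64
reset_index():
    user    n
0   Dana  435
1    Eli  242
2  Quinn   95
Finally, mean of column 'n' = 257.333333333.

257.333333333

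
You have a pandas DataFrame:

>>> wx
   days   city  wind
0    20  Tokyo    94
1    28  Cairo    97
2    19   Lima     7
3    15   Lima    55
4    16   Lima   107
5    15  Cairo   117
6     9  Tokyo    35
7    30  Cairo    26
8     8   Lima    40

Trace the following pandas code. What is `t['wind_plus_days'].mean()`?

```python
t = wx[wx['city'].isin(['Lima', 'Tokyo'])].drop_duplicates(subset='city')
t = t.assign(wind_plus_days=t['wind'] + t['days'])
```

70.0

filter rows where city in ['Lima', 'Tokyo']:
   days   city  wind
0    20  Tokyo    94
2    19   Lima     7
3    15   Lima    55
4    16   Lima   107
6     9  Tokyo    35
8     8   Lima    40
drop duplicate city (keep=first):
   days   city  wind
0    20  Tokyo    94
2    19   Lima     7
add column wind_plus_days = t['wind'] + t['days']:
   days   city  wind  wind_plus_days
0    20  Tokyo    94             114
2    19   Lima     7              26
The mean of column 'wind_plus_days' is 70.0.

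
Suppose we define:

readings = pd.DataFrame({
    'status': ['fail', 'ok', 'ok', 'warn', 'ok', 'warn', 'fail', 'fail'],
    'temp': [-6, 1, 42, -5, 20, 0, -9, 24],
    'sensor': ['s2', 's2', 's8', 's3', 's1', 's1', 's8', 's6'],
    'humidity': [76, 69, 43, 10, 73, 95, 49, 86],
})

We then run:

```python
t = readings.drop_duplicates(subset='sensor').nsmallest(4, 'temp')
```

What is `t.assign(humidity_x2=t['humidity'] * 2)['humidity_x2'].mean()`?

drop duplicate sensor (keep=first):
  status  temp sensor  humidity
0   fail    -6     s2        76
2     ok    42     s8        43
3   warn    -5     s3        10
4     ok    20     s1        73
7   fail    24     s6        86
take 4 rows with smallest temp:
  status  temp sensor  humidity
0   fail    -6     s2        76
3   warn    -5     s3        10
4     ok    20     s1        73
7   fail    24     s6        86
add column humidity_x2 = t['humidity'] * 2:
  status  temp sensor  humidity  humidity_x2
0   fail    -6     s2        76          152
3   warn    -5     s3        10           20
4     ok    20     s1        73          146
7   fail    24     s6        86          172

122.5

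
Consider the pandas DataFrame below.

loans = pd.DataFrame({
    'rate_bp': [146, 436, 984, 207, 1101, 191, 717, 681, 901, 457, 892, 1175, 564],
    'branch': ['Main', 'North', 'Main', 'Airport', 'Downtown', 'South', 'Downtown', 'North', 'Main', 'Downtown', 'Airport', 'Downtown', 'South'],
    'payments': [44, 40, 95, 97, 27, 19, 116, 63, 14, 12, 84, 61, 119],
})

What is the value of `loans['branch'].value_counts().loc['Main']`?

value_counts of branch:
branch
Downtown    4
Main        3
North       2
Airport     2
South       2
Name: count, dtype: int64
Finally, value at index 'Main' = 3.

3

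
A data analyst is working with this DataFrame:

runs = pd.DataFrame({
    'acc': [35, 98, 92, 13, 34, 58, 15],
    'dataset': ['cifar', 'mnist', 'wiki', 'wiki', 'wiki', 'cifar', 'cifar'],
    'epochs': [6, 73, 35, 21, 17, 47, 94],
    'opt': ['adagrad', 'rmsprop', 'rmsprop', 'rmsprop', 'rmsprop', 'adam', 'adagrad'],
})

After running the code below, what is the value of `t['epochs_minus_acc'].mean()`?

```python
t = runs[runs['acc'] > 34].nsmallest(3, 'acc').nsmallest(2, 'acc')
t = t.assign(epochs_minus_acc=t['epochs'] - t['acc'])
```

filter rows where acc > 34:
   acc dataset  epochs      opt
0   35   cifar       6  adagrad
1   98   mnist      73  rmsprop
2   92    wiki      35  rmsprop
5   58   cifar      47     adam
take 3 rows with smallest acc:
   acc dataset  epochs      opt
0   35   cifar       6  adagrad
5   58   cifar      47     adam
2   92    wiki      35  rmsprop
take 2 rows with smallest acc:
   acc dataset  epochs      opt
0   35   cifar       6  adagrad
5   58   cifar      47     adam
add column epochs_minus_acc = t['epochs'] - t['acc']:
   acc dataset  epochs      opt  epochs_minus_acc
0   35   cifar       6  adagrad               -29
5   58   cifar      47     adam               -11
Then the mean of column 'epochs_minus_acc': -20.0

-20.0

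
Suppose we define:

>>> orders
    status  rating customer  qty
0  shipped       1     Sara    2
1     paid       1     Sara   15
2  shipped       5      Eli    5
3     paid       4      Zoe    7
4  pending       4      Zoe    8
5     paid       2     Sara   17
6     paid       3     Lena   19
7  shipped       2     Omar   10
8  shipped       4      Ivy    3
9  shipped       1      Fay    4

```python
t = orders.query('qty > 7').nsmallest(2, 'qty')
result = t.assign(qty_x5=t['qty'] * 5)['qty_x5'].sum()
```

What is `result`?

filter rows where qty > 7:
    status  rating customer  qty
1     paid       1     Sara   15
4  pending       4      Zoe    8
5     paid       2     Sara   17
6     paid       3     Lena   19
7  shipped       2     Omar   10
take 2 rows with smallest qty:
    status  rating customer  qty
4  pending       4      Zoe    8
7  shipped       2     Omar   10
add column qty_x5 = t['qty'] * 5:
    status  rating customer  qty  qty_x5
4  pending       4      Zoe    8      40
7  shipped       2     Omar   10      50

90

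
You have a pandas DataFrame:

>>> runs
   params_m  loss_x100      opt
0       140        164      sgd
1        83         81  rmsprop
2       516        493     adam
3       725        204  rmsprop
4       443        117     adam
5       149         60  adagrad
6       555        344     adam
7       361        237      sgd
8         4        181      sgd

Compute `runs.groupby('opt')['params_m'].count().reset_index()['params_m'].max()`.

3

group by opt, count of params_m:
opt
adagrad    1
adam       3
rmsprop    2
sgd        3
Name: params_m, dtype: int64
reset_index():
       opt  params_m
0  adagrad         1
1     adam         3
2  rmsprop         2
3      sgd         3
max of column 'params_m' → 3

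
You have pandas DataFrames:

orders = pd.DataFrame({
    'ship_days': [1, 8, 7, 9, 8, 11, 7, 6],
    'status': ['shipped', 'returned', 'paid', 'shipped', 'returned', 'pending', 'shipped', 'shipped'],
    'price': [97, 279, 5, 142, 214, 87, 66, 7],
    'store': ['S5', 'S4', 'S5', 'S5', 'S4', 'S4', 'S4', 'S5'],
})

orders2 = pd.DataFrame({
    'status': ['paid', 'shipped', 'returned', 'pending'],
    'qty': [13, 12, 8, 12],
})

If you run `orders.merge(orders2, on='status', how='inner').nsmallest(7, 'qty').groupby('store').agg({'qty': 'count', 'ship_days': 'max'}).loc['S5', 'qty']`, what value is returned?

3

merge on 'status' (how='inner') → 8 rows:
   ship_days    status  price store  qty
0          1   shipped     97    S5   12
1          8  returned    279    S4    8
2          7      paid      5    S5   13
3          9   shipped    142    S5   12
4          8  returned    214    S4    8
5         11   pending     87    S4   12
6          7   shipped     66    S4   12
7          6   shipped      7    S5   12
take 7 rows with smallest qty:
   ship_days    status  price store  qty
1          8  returned    279    S4    8
4          8  returned    214    S4    8
0          1   shipped     97    S5   12
3          9   shipped    142    S5   12
5         11   pending     87    S4   12
6          7   shipped     66    S4   12
7          6   shipped      7    S5   12
group by store: count(qty), max(ship_days):
       qty  ship_days
store                
S4       4         11
S5       3          9
Then the value at row 'S5', column 'qty': 3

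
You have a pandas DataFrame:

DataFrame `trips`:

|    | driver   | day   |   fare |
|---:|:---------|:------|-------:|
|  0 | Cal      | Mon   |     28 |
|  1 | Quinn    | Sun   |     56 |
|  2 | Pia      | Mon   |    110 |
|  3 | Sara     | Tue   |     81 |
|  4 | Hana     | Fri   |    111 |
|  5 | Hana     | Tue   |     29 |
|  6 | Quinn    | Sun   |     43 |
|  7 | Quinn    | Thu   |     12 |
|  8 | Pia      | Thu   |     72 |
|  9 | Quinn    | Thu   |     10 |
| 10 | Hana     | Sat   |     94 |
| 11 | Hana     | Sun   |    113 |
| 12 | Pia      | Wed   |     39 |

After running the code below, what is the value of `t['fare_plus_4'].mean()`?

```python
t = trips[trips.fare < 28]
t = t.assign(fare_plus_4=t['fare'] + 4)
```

15.0

filter rows where fare < 28:
  driver  day  fare
7  Quinn  Thu    12
9  Quinn  Thu    10
add column fare_plus_4 = t['fare'] + 4:
  driver  day  fare  fare_plus_4
7  Quinn  Thu    12           16
9  Quinn  Thu    10           14
So mean() = 15.0.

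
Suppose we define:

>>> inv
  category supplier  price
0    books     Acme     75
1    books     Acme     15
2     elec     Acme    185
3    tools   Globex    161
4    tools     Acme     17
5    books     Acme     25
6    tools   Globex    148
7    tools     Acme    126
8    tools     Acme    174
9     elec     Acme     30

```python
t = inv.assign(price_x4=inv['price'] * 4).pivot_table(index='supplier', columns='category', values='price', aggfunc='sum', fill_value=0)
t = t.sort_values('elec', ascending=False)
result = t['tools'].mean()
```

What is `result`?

add column price_x4 = inv['price'] * 4:
  category supplier  price  price_x4
0    books     Acme     75       300
1    books     Acme     15        60
2     elec     Acme    185       740
3    tools   Globex    161       644
4    tools     Acme     17        68
5    books     Acme     25       100
6    tools   Globex    148       592
7    tools     Acme    126       504
8    tools     Acme    174       696
9     elec     Acme     30       120
pivot: rows=supplier, cols=category, sum(price):
category  books  elec  tools
supplier                    
Acme        115   215    317
Globex        0     0    309
sort by elec descending:
category  books  elec  tools
supplier                    
Acme        115   215    317
Globex        0     0    309
Hence 313.0.

313.0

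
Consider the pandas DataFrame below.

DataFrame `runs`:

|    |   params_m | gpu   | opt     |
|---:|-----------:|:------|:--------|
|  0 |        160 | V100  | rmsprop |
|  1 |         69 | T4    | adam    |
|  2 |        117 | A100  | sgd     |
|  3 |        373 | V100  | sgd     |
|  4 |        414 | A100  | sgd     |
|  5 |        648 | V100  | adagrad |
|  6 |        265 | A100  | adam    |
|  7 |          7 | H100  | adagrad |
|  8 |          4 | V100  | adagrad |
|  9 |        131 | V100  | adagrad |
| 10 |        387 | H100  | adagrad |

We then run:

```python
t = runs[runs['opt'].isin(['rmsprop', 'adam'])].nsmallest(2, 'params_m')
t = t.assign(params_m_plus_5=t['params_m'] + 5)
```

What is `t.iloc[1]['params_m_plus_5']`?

filter rows where opt in ['rmsprop', 'adam']:
   params_m   gpu      opt
0       160  V100  rmsprop
1        69    T4     adam
6       265  A100     adam
take 2 rows with smallest params_m:
   params_m   gpu      opt
1        69    T4     adam
0       160  V100  rmsprop
add column params_m_plus_5 = t['params_m'] + 5:
   params_m   gpu      opt  params_m_plus_5
1        69    T4     adam               74
0       160  V100  rmsprop              165
Then the value at position 1, column 'params_m_plus_5': 165

165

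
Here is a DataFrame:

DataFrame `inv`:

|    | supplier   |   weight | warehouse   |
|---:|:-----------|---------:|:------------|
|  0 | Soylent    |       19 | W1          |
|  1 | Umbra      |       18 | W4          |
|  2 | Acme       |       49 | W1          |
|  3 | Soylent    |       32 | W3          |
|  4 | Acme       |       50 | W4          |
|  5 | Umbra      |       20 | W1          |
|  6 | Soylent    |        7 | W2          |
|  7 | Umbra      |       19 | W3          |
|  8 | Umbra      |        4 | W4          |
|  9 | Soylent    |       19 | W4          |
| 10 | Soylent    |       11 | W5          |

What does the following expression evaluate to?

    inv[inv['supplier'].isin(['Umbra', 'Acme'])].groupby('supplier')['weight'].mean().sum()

64.75

filter rows where supplier in ['Umbra', 'Acme']:
  supplier  weight warehouse
1    Umbra      18        W4
2     Acme      49        W1
4     Acme      50        W4
5    Umbra      20        W1
7    Umbra      19        W3
8    Umbra       4        W4
group by supplier, mean of weight:
supplier
Acme     49.50
Umbra    15.25
Name: weight, dtype: float64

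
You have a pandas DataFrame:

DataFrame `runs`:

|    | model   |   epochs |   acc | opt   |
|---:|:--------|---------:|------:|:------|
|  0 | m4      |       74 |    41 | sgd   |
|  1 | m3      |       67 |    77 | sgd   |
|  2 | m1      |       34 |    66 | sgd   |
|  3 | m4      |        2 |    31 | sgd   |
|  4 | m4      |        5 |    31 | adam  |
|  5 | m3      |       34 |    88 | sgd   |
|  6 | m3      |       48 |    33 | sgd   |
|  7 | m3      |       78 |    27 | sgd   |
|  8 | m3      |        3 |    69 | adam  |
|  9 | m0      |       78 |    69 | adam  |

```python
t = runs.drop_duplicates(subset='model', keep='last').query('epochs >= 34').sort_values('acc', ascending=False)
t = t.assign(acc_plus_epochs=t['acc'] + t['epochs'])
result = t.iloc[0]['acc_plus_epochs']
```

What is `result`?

147

drop duplicate model (keep=last):
  model  epochs  acc   opt
2    m1      34   66   sgd
4    m4       5   31  adam
8    m3       3   69  adam
9    m0      78   69  adam
filter rows where epochs >= 34:
  model  epochs  acc   opt
2    m1      34   66   sgd
9    m0      78   69  adam
sort by acc descending:
  model  epochs  acc   opt
9    m0      78   69  adam
2    m1      34   66   sgd
add column acc_plus_epochs = t['acc'] + t['epochs']:
  model  epochs  acc   opt  acc_plus_epochs
9    m0      78   69  adam              147
2    m1      34   66   sgd              100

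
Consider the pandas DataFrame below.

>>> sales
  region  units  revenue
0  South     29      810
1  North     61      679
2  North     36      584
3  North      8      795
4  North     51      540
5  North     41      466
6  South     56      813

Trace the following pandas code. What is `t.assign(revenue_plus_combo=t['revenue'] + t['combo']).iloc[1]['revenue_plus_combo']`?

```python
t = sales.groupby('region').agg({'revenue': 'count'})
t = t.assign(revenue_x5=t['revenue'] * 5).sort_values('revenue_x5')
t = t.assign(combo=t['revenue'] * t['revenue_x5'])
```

group by region, count of revenue:
        revenue
region         
North         5
South         2
add column revenue_x5 = t['revenue'] * 5:
        revenue  revenue_x5
region                     
North         5          25
South         2          10
sort by revenue_x5:
        revenue  revenue_x5
region                     
South         2          10
North         5          25
add column combo = t['revenue'] * t['revenue_x5']:
        revenue  revenue_x5  combo
region                            
South         2          10     20
North         5          25    125
add column revenue_plus_combo = t['revenue'] + t['combo']:
        revenue  revenue_x5  combo  revenue_plus_combo
region                                                
South         2          10     20                  22
North         5          25    125                 130
Finally, value at position 1, column 'revenue_plus_combo' = 130.

130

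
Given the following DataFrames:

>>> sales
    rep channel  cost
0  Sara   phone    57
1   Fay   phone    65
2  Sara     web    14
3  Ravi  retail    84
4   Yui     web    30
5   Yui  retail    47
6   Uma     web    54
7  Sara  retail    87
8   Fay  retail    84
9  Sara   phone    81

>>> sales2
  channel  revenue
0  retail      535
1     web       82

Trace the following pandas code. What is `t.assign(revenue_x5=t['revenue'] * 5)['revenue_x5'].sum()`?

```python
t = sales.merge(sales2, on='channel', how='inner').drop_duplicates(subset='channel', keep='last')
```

merge on 'channel' (how='inner') → 7 rows:
    rep channel  cost  revenue
0  Sara     web    14       82
1  Ravi  retail    84      535
2   Yui     web    30       82
3   Yui  retail    47      535
4   Uma     web    54       82
5  Sara  retail    87      535
6   Fay  retail    84      535
drop duplicate channel (keep=last):
   rep channel  cost  revenue
4  Uma     web    54       82
6  Fay  retail    84      535
add column revenue_x5 = t['revenue'] * 5:
   rep channel  cost  revenue  revenue_x5
4  Uma     web    54       82         410
6  Fay  retail    84      535        2675

3085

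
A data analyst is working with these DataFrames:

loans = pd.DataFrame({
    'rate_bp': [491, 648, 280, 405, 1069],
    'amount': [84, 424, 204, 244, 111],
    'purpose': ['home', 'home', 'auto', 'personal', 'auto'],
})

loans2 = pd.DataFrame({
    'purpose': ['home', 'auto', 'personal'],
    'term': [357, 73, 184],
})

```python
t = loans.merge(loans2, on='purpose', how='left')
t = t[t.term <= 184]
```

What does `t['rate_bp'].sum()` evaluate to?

merge on 'purpose' (how='left') → 5 rows:
   rate_bp  amount   purpose  term
0      491      84      home   357
1      648     424      home   357
2      280     204      auto    73
3      405     244  personal   184
4     1069     111      auto    73
filter rows where term <= 184:
   rate_bp  amount   purpose  term
2      280     204      auto    73
3      405     244  personal   184
4     1069     111      auto    73

1754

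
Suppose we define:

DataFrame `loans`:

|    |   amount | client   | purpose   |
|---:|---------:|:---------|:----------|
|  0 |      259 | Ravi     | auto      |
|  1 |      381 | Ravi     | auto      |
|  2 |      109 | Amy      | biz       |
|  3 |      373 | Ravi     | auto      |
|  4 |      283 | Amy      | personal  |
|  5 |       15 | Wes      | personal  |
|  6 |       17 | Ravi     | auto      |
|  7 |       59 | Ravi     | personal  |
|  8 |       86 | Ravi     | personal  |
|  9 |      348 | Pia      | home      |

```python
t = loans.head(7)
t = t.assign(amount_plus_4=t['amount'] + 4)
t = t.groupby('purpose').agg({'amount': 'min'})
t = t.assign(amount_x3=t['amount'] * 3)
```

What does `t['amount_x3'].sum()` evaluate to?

take first 7 rows:
   amount client   purpose
0     259   Ravi      auto
1     381   Ravi      auto
2     109    Amy       biz
3     373   Ravi      auto
4     283    Amy  personal
5      15    Wes  personal
6      17   Ravi      auto
add column amount_plus_4 = t['amount'] + 4:
   amount client   purpose  amount_plus_4
0     259   Ravi      auto            263
1     381   Ravi      auto            385
2     109    Amy       biz            113
3     373   Ravi      auto            377
4     283    Amy  personal            287
5      15    Wes  personal             19
6      17   Ravi      auto             21
group by purpose, min of amount:
          amount
purpose         
auto          17
biz          109
personal      15
add column amount_x3 = t['amount'] * 3:
          amount  amount_x3
purpose                    
auto          17         51
biz          109        327
personal      15         45

423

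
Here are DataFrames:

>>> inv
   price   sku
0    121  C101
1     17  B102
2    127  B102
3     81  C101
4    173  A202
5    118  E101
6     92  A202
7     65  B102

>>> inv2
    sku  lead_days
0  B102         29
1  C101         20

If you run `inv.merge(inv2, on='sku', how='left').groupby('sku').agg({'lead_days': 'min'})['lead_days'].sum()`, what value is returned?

merge on 'sku' (how='left') → 8 rows:
   price   sku  lead_days
0    121  C101       20.0
1     17  B102       29.0
2    127  B102       29.0
3     81  C101       20.0
4    173  A202        NaN
5    118  E101        NaN
6     92  A202        NaN
7     65  B102       29.0
group by sku, min of lead_days:
      lead_days
sku            
A202        NaN
B102       29.0
C101       20.0
E101        NaN
So sum() = 49.0.

49.0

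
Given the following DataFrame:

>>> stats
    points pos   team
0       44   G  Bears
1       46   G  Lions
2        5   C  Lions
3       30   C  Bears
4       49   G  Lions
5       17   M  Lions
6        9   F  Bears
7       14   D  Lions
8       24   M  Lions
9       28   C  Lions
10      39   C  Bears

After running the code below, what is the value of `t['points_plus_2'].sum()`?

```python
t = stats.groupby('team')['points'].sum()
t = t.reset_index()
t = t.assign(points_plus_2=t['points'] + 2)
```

group by team, sum of points:
team
Bears    122
Lions    183
Name: points, dtype: int64
reset_index():
    team  points
0  Bears     122
1  Lions     183
add column points_plus_2 = t['points'] + 2:
    team  points  points_plus_2
0  Bears     122            124
1  Lions     183            185
sum of column 'points_plus_2' → 309

309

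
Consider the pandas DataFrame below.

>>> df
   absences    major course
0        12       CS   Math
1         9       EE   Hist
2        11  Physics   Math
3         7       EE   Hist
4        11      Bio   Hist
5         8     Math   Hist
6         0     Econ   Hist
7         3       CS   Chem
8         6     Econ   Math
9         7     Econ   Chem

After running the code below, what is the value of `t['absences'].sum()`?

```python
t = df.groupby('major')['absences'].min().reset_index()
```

group by major, min of absences:
major
Bio        11
CS          3
EE          7
Econ        0
Math        8
Physics    11
Name: absences, dtype: int64
reset_index():
     major  absences
0      Bio        11
1       CS         3
2       EE         7
3     Econ         0
4     Math         8
5  Physics        11

40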